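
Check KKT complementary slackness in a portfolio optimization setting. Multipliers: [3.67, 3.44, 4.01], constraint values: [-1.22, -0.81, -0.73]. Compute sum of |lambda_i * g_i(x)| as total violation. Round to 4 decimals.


KKT complementary slackness check:
lambda_1 * g_1 = 3.67 * -1.22 = -4.4774
lambda_2 * g_2 = 3.44 * -0.81 = -2.7864
lambda_3 * g_3 = 4.01 * -0.73 = -2.9273
Total violation = 4.4774 + 2.7864 + 2.9273 = 10.1911


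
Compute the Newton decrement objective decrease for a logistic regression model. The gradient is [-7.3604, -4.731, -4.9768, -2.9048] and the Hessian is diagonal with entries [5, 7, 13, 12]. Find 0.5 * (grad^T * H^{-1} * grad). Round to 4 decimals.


Step 1: H is diagonal, so H^(-1) * g = [-1.4721, -0.6759, -0.3828, -0.2421].
Step 2: g^T H^(-1) g = sum_i g_i^2 / H_ii
  = (-7.3604)^2/5 + (-4.731)^2/7 + (-4.9768)^2/13 + (-2.9048)^2/12
  = 10.8351 + 3.1975 + 1.9053 + 0.7032 = 16.641
Step 3: Objective decrease = 0.5 * g^T H^(-1) g = 8.3205


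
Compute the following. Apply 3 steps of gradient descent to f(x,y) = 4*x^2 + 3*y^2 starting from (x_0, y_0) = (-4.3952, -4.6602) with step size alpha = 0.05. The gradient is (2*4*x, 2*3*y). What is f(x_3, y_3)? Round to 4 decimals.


Gradient descent on f(x,y) = 4*x^2 + 3*y^2.
Starting point: (-4.3952, -4.6602), alpha = 0.05
Step 1: grad_x = 2*4*-4.3952 = -35.1616, grad_y = 2*3*-4.6602 = -27.9612
  x_1 = -4.3952 - 0.05*-35.1616 = -2.6371
  y_1 = -4.6602 - 0.05*-27.9612 = -3.2621
Step 2: grad_x = 2*4*-2.6371 = -21.097, grad_y = 2*3*-3.2621 = -19.5728
  x_2 = -2.6371 - 0.05*-21.097 = -1.5823
  y_2 = -3.2621 - 0.05*-19.5728 = -2.2835
Step 3: grad_x = 2*4*-1.5823 = -12.6582, grad_y = 2*3*-2.2835 = -13.701
  x_3 = -1.5823 - 0.05*-12.6582 = -0.9494
  y_3 = -2.2835 - 0.05*-13.701 = -1.5984
f(-0.9494, -1.5984) = 4*(-0.9494)^2 + 3*(-1.5984)^2 = 11.2703


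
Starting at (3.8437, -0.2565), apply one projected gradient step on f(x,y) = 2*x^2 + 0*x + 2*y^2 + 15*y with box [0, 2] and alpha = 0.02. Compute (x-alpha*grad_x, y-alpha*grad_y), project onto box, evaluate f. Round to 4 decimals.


Step 1: Compute gradient at (3.8437, -0.2565).
grad_x = 2*2*3.8437 + 0 = 15.3748
grad_y = 2*2*-0.2565 + 15 = 13.974
Step 2: Gradient step.
x_raw = 3.8437 - 0.02*15.3748 = 3.5362
y_raw = -0.2565 - 0.02*13.974 = -0.536
Step 3: Project onto [0, 2].
x_proj = clip(3.5362) = 2.0
y_proj = clip(-0.536) = 0.0
Step 4: Evaluate f.
f(2.0, 0.0) = 8.0


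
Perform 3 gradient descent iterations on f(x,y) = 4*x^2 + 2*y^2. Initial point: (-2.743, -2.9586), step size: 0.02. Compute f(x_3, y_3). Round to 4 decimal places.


Gradient descent on f(x,y) = 4*x^2 + 2*y^2.
Starting point: (-2.743, -2.9586), alpha = 0.02
Step 1: grad_x = 2*4*-2.743 = -21.944, grad_y = 2*2*-2.9586 = -11.8344
  x_1 = -2.743 - 0.02*-21.944 = -2.3041
  y_1 = -2.9586 - 0.02*-11.8344 = -2.7219
Step 2: grad_x = 2*4*-2.3041 = -18.433, grad_y = 2*2*-2.7219 = -10.8876
  x_2 = -2.3041 - 0.02*-18.433 = -1.9355
  y_2 = -2.7219 - 0.02*-10.8876 = -2.5042
Step 3: grad_x = 2*4*-1.9355 = -15.4837, grad_y = 2*2*-2.5042 = -10.0166
  x_3 = -1.9355 - 0.02*-15.4837 = -1.6258
  y_3 = -2.5042 - 0.02*-10.0166 = -2.3038
f(-1.6258, -2.3038) = 4*(-1.6258)^2 + 2*(-2.3038)^2 = 21.188


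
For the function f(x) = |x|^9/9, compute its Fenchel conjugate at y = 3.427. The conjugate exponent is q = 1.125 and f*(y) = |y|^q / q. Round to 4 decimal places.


The conjugate exponent q satisfies 1/p + 1/q = 1.
p = 9, so q = 9/(9 - 1) = 1.125
|y|^q = 3.427^1.125 = 3.9974
f*(3.427) = 3.9974 / 1.125 = 3.5533


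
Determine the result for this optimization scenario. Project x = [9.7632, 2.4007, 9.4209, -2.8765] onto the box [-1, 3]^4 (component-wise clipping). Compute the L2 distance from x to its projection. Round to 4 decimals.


Project each component onto [-1, 3].
clip(9.7632) = 3.0, clip(2.4007) = 2.4007, clip(9.4209) = 3.0, clip(-2.8765) = -1.0
Projection = [3.0, 2.4007, 3.0, -1.0]
Squared diffs: [45.7409, 0.0, 41.228, 3.5213]
Distance = sqrt(90.4902) = 9.5126


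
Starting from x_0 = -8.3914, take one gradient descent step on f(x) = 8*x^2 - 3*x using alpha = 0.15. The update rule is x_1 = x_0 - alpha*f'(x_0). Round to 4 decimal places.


We compute the gradient at x_0 and apply the update.
f'(x) = 16*x - 3
f'(-8.3914) = 16*-8.3914 - 3 = -137.2624
x_1 = -8.3914 - 0.15*-137.2624 = 12.198


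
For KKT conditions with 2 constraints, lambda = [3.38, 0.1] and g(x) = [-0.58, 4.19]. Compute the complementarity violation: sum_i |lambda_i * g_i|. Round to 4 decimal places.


KKT complementary slackness check:
lambda_1 * g_1 = 3.38 * -0.58 = -1.9604
lambda_2 * g_2 = 0.1 * 4.19 = 0.419
Total violation = 1.9604 + 0.419 = 2.3794


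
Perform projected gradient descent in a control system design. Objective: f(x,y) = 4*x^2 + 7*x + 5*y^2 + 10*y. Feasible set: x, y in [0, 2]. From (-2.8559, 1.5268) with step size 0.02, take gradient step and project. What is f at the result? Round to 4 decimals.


Step 1: Compute gradient at (-2.8559, 1.5268).
grad_x = 2*4*-2.8559 + 7 = -15.8472
grad_y = 2*5*1.5268 + 10 = 25.268
Step 2: Gradient step.
x_raw = -2.8559 - 0.02*-15.8472 = -2.539
y_raw = 1.5268 - 0.02*25.268 = 1.0214
Step 3: Project onto [0, 2].
x_proj = clip(-2.539) = 0.0
y_proj = clip(1.0214) = 1.0214
Step 4: Evaluate f.
f(0.0, 1.0214) = 15.4311


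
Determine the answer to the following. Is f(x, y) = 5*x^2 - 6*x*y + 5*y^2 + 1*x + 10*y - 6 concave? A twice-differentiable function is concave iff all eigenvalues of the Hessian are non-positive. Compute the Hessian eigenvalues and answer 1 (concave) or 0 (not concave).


The Hessian of f(x,y) = 5*x^2 - 6*x*y + 5*y^2 + 1*x + 10*y - 6 is:
H = [[10, -6], [-6, 10]]
Trace = 10 + 10 = 20
Determinant = 10*10 - (-6)^2 = 64
Discriminant = (20)^2 - 4*64 = 144.0
Eigenvalues: lambda_1 = 4.0, lambda_2 = 16.0
The function is not concave.

0


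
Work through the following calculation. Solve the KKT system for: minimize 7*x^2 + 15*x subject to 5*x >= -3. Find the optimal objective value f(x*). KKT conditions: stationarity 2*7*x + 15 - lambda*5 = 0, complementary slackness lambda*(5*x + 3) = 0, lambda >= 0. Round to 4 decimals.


Step 1: Try lambda = 0 (constraint inactive).
x_unc = -15/(2*7) = -1.0714
Check: 5*-1.0714 = -5.357 < -3 -- violated!
Step 2: Constraint must be active: 5*x = -3
x* = -3/5 = -0.6
lambda = (2*7*(-0.6) + 15)/5 = 1.32
Step 3: Compute optimal value.
f(x*) = 7*(-0.6)^2 + 15*(-0.6) = -6.48


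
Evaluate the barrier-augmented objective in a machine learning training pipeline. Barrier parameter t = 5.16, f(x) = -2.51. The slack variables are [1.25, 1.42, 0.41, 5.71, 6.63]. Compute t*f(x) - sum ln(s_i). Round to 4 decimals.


Step 1: Compute log-barrier.
ln values: [0.2231, 0.3507, -0.8916, 1.7422, 1.8916]
phi = -(0.2231 + 0.3507 - 0.8916 + 1.7422 + 1.8916) = -3.316
Step 2: Compute augmented objective.
t*f(x) = 5.16*-2.51 = -12.9516
Total = -12.9516 - 3.316 = -16.2676


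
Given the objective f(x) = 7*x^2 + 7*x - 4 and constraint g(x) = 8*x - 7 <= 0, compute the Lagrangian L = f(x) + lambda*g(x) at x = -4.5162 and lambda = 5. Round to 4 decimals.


Step 1: Evaluate f(x).
f(-4.5162) = 7*(-4.5162)^2 + 7*(-4.5162) - 4 = 107.159
Step 2: Evaluate g(x).
g(-4.5162) = 8*-4.5162 - 7 = -43.1296
Step 3: Compute Lagrangian.
L = 107.159 + 5*-43.1296 = -108.489


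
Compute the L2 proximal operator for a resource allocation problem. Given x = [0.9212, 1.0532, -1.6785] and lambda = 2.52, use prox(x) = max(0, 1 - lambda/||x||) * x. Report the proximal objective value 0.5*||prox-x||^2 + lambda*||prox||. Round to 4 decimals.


Step 1: Compute ||x||.
||x|| = 2.1852
Step 2: Compute scaling factor.
scale = max(0, 1 - 2.52/2.1852) = 0.0
Step 3: prox(x) = [0.0, 0.0, -0.0]
||prox(x)|| = 0.0
Step 4: Proximal objective.
0.5*||prox-x||^2 = 2.3876
lambda*||prox|| = 0.0
Total = 2.3876


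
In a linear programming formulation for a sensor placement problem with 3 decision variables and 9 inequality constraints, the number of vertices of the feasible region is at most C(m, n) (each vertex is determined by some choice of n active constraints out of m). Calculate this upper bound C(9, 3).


Each vertex corresponds to some choice of n active constraints out of m, so the number of vertices is at most C(m, n) = m! / (n!(m-n)!).
m = 9, n = 3
Numerator: 9 * 8 * 7
Denominator: 3! = 6
C(9, 3) = 84


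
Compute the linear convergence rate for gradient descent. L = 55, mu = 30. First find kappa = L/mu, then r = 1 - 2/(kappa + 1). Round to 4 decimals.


Step 1: Compute the condition number.
kappa = L/mu = 55/30 = 1.8333
Step 2: Compute the convergence rate.
r = 1 - 2/(kappa + 1) = 1 - 2*mu/(L + mu) = (L - mu)/(L + mu) = 25/85 = 0.2941


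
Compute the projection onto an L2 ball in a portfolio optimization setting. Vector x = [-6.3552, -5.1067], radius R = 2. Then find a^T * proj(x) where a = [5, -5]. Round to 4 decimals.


Step 1: Compute ||x|| (intermediates to 6 decimals).
||x|| = sqrt((-6.3552)^2 + (-5.1067)^2) = 8.152727
Step 2: Project.
Since ||x|| > R, scale = R/||x|| = 2/8.152727 = 0.245317, proj(x) = scale * x
proj(x) = [-1.559039, -1.25276]
Step 3: Dot product.
a^T * proj(x) = 5*(-1.559039) - 5*(-1.25276) = -1.5314


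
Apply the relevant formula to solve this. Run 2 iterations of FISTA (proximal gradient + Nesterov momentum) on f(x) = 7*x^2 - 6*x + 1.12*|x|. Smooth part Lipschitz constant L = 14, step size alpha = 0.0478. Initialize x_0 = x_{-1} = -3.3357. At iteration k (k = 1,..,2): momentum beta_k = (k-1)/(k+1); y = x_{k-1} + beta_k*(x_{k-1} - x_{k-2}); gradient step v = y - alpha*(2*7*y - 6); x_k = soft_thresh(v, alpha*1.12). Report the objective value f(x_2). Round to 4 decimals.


FISTA on f(x) = 7*x^2 - 6*x + 1.12*|x|
L = 14, alpha = 0.0478
Iteration 1: beta = 0.0, y = -3.3357 + 0.0*(-3.3357 + 3.3357) = -3.3357
  grad(y) = -52.6998, v = y - alpha*grad = -0.8166
  prox(v) = soft_thresh(-0.8166, 0.0535) = -0.7631
Iteration 2: beta = 0.3333, y = -0.7631 + 0.3333*(-0.7631 + 3.3357) = 0.0944
  grad(y) = -4.6782, v = y - alpha*grad = 0.318
  prox(v) = soft_thresh(0.318, 0.0535) = 0.2645
f(x_2) = 7*0.2645^2 - 6*0.2645 + 1.12*|0.2645| = -0.801


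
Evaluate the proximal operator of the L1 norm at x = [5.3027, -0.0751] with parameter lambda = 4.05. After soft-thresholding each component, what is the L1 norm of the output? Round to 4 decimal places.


Soft-thresholding with lambda = 4.05:
prox(5.3027) = sign(5.3027)*max(|5.3027| - 4.05, 0) = 1.2527
prox(-0.0751) = sign(-0.0751)*max(|-0.0751| - 4.05, 0) = 0.0
prox(x) = [1.2527, 0.0]
||prox(x)||_1 = 1.2527 + 0.0 = 1.2527


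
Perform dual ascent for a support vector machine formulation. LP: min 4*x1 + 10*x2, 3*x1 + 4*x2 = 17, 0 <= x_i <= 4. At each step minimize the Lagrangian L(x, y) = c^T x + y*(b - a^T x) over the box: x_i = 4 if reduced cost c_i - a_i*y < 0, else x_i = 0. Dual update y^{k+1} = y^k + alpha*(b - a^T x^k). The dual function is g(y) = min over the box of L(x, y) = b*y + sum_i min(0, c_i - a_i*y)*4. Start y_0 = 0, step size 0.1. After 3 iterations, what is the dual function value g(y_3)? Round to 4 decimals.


Dual ascent for LP: min 4*x1 + 10*x2, 3*x1 + 4*x2 = 17, 0 <= x_i <= 4
Step 1: y^k = 0.0, reduced costs: (4.0, 10.0)
  x^k = (0.0, 0.0), subgradient = b - a^T x = 17.0
  y^{k+1} = 0.0 + 0.1*17.0 = 1.7
Step 2: y^k = 1.7, reduced costs: (-1.1, 3.2)
  x^k = (4.0, 0.0), subgradient = b - a^T x = 5.0
  y^{k+1} = 1.7 + 0.1*5.0 = 2.2
Step 3: y^k = 2.2, reduced costs: (-2.6, 1.2)
  x^k = (4.0, 0.0), subgradient = b - a^T x = 5.0
  y^{k+1} = 2.2 + 0.1*5.0 = 2.7
Dual objective at y_3 = 2.7: reduced costs (-4.1, -0.8), box minimizer x = (4.0, 4.0)
g(y_3) = b*y + (c1 - a1*y)*x1 + (c2 - a2*y)*x2 = 17*2.7 + (-4.1)*4.0 + (-0.8)*4.0 = 45.9 - 16.4 - 3.2 = 26.3


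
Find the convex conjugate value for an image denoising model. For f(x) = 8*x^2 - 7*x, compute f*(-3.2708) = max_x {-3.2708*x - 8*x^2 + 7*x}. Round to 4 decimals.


f*(y) = sup_x {y*x - a*x^2 - b*x} = sup_x {(y-b)*x - a*x^2}
FOC: (y - b) - 2a*x = 0 => x* = (y - b)/(2a)
x* = (-3.2708 + 7)/(2*8) = 0.2331
f*(-3.2708) = (y-b)^2/(4a) = (-3.2708 + 7)^2/(4*8)
= 13.9069/32 = 0.4346


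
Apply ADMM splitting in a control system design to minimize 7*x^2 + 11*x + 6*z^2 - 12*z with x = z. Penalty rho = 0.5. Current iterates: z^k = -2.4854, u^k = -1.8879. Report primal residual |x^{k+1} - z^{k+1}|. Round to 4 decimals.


ADMM iteration with rho = 0.5, z^k = -2.4854, u^k = -1.8879
Step 1: x-update.
Minimize 7*x^2 + 11*x + (0.5/2)*(x + 2.4854 - 1.8879)^2
FOC: (2*7 + 0.5)*x = -11 + 0.5*(-2.4854 + 1.8879)
x^{k+1} = -0.7792
Step 2: z-update.
Minimize 6*z^2 - 12*z + (0.5/2)*(-0.7792 - z - 1.8879)^2
FOC: (2*6 + 0.5)*z = 12 + 0.5*(-0.7792 - 1.8879)
z^{k+1} = 0.8533
Step 3: u-update.
u^{k+1} = -1.8879 - 0.7792 - 0.8533 = -3.5204
Step 4: Primal residual = |-0.7792 - 0.8533| = 1.6325


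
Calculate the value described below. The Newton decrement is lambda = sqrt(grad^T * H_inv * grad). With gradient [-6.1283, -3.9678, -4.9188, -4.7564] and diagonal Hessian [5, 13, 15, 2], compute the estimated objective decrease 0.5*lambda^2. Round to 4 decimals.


Step 1: H is diagonal, so H^(-1) * g = [-1.2257, -0.3052, -0.3279, -2.3782].
Step 2: g^T H^(-1) g = sum_i g_i^2 / H_ii
  = (-6.1283)^2/5 + (-3.9678)^2/13 + (-4.9188)^2/15 + (-4.7564)^2/2
  = 7.5112 + 1.211 + 1.613 + 11.3117 = 21.6469
Step 3: Objective decrease = 0.5 * g^T H^(-1) g = 10.8234


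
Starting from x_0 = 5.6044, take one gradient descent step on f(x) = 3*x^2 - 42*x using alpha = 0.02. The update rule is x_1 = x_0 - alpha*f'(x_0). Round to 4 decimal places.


We compute the gradient at x_0 and apply the update.
f'(x) = 6*x - 42
f'(5.6044) = 6*5.6044 - 42 = -8.3736
x_1 = 5.6044 - 0.02*-8.3736 = 5.7719


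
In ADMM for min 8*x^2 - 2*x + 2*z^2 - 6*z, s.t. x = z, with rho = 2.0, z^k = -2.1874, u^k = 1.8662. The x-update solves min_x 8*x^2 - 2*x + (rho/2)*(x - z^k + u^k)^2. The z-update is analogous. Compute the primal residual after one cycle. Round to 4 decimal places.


ADMM iteration with rho = 2.0, z^k = -2.1874, u^k = 1.8662
Step 1: x-update.
Minimize 8*x^2 - 2*x + (2.0/2)*(x + 2.1874 + 1.8662)^2
FOC: (2*8 + 2.0)*x = 2 + 2.0*(-2.1874 - 1.8662)
x^{k+1} = -0.3393
Step 2: z-update.
Minimize 2*z^2 - 6*z + (2.0/2)*(-0.3393 - z + 1.8662)^2
FOC: (2*2 + 2.0)*z = 6 + 2.0*(-0.3393 + 1.8662)
z^{k+1} = 1.509
Step 3: u-update.
u^{k+1} = 1.8662 - 0.3393 - 1.509 = 0.0179
Step 4: Primal residual = |-0.3393 - 1.509| = 1.8483


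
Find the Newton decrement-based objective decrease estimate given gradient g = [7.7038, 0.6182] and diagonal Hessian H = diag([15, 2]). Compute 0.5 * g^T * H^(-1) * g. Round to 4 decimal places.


Step 1: H is diagonal, so H^(-1) * g = [0.5136, 0.3091].
Step 2: g^T H^(-1) g = sum_i g_i^2 / H_ii
  = (7.7038)^2/15 + (0.6182)^2/2
  = 3.9566 + 0.1911 = 4.1477
Step 3: Objective decrease = 0.5 * g^T H^(-1) g = 2.0738


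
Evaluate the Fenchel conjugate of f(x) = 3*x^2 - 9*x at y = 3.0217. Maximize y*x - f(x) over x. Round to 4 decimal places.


f*(y) = sup_x {y*x - a*x^2 - b*x} = sup_x {(y-b)*x - a*x^2}
FOC: (y - b) - 2a*x = 0 => x* = (y - b)/(2a)
x* = (3.0217 + 9)/(2*3) = 2.0036
f*(3.0217) = (y-b)^2/(4a) = (3.0217 + 9)^2/(4*3)
= 144.5213/12 = 12.0434


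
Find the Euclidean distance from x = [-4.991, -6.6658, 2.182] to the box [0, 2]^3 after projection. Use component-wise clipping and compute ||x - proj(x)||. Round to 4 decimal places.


Project each component onto [0, 2].
clip(-4.991) = 0.0, clip(-6.6658) = 0.0, clip(2.182) = 2.0
Projection = [0.0, 0.0, 2.0]
Squared diffs: [24.9101, 44.4329, 0.0331]
Distance = sqrt(69.3761) = 8.3292


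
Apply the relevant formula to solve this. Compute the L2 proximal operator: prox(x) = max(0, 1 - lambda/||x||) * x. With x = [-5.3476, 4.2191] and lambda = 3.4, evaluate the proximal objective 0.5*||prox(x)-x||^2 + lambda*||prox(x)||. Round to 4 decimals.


Step 1: Compute ||x||.
||x|| = 6.8116
Step 2: Compute scaling factor.
scale = max(0, 1 - 3.4/6.8116) = 0.5009
Step 3: prox(x) = [-2.6783, 2.1131]
||prox(x)|| = 3.4116
Step 4: Proximal objective.
0.5*||prox-x||^2 = 5.78
lambda*||prox|| = 11.5994
Total = 17.3794


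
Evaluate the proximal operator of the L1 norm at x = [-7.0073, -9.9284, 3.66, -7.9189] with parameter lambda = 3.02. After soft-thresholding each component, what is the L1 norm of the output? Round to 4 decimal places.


Soft-thresholding with lambda = 3.02:
prox(-7.0073) = sign(-7.0073)*max(|-7.0073| - 3.02, 0) = -3.9873
prox(-9.9284) = sign(-9.9284)*max(|-9.9284| - 3.02, 0) = -6.9084
prox(3.66) = sign(3.66)*max(|3.66| - 3.02, 0) = 0.64
prox(-7.9189) = sign(-7.9189)*max(|-7.9189| - 3.02, 0) = -4.8989
prox(x) = [-3.9873, -6.9084, 0.64, -4.8989]
||prox(x)||_1 = 3.9873 + 6.9084 + 0.64 + 4.8989 = 16.4346


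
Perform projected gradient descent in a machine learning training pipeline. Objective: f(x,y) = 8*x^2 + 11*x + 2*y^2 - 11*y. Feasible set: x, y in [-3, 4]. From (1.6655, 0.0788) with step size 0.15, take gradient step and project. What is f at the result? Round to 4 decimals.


Step 1: Compute gradient at (1.6655, 0.0788).
grad_x = 2*8*1.6655 + 11 = 37.648
grad_y = 2*2*0.0788 - 11 = -10.6848
Step 2: Gradient step.
x_raw = 1.6655 - 0.15*37.648 = -3.9817
y_raw = 0.0788 - 0.15*-10.6848 = 1.6815
Step 3: Project onto [-3, 4].
x_proj = clip(-3.9817) = -3.0
y_proj = clip(1.6815) = 1.6815
Step 4: Evaluate f.
f(-3.0, 1.6815) = 26.1583


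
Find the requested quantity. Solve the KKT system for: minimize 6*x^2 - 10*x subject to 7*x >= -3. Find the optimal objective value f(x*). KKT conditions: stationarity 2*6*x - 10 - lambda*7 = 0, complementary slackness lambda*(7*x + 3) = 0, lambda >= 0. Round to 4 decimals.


Step 1: Try lambda = 0 (constraint inactive).
Stationarity: 2*6*x - 10 = 0
x* = 10/(2*6) = 5/6 = 0.8333 (rounded; the exact value 5/6 is used below)
Check constraint: 7*0.8333 = 5.8331 >= -3 -- satisfied.
Step 2: Compute optimal value.
f(x*) = 6*(5/6)^2 - 10*(5/6) = -4.1667


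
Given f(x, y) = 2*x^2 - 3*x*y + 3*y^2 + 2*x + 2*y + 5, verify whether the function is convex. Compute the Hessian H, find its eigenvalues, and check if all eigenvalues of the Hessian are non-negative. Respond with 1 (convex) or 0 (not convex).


The Hessian of f(x,y) = 2*x^2 - 3*x*y + 3*y^2 + 2*x + 2*y + 5 is:
H = [[4, -3], [-3, 6]]
Trace = 4 + 6 = 10
Determinant = 4*6 - (-3)^2 = 15
Discriminant = (10)^2 - 4*15 = 40.0
Eigenvalues: lambda_1 = 1.8377, lambda_2 = 8.1623
The function is convex.

1


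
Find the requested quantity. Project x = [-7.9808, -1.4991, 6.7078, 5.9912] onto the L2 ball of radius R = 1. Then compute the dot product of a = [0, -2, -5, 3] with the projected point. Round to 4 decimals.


Step 1: Compute ||x|| (intermediates to 6 decimals).
||x|| = sqrt((-7.9808)^2 + (-1.4991)^2 + 6.7078^2 + 5.9912^2) = 12.117323
Step 2: Project.
Since ||x|| > R, scale = R/||x|| = 1/12.117323 = 0.082526, proj(x) = scale * x
proj(x) = [-0.658624, -0.123715, 0.553568, 0.49443]
Step 3: Dot product.
a^T * proj(x) = 0*(-0.658624) - 2*(-0.123715) - 5*0.553568 + 3*0.49443 = -1.0371


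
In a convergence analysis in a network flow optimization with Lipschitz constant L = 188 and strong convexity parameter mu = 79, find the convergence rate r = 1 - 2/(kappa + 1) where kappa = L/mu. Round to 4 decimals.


Step 1: Compute the condition number.
kappa = L/mu = 188/79 = 2.3797
Step 2: Compute the convergence rate.
r = 1 - 2/(kappa + 1) = 1 - 2*mu/(L + mu) = (L - mu)/(L + mu) = 109/267 = 0.4082


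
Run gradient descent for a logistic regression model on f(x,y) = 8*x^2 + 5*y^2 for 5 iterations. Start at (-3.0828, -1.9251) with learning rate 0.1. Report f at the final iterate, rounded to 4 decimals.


Gradient descent on f(x,y) = 8*x^2 + 5*y^2.
Starting point: (-3.0828, -1.9251), alpha = 0.1
Step 1: grad_x = 2*8*-3.0828 = -49.3248, grad_y = 2*5*-1.9251 = -19.251
  x_1 = -3.0828 - 0.1*-49.3248 = 1.8497
  y_1 = -1.9251 - 0.1*-19.251 = 0.0
Step 2: grad_x = 2*8*1.8497 = 29.5949, grad_y = 2*5*0.0 = 0.0
  x_2 = 1.8497 - 0.1*29.5949 = -1.1098
  y_2 = 0.0 - 0.1*0.0 = 0.0
Step 3: grad_x = 2*8*-1.1098 = -17.7569, grad_y = 2*5*0.0 = 0.0
  x_3 = -1.1098 - 0.1*-17.7569 = 0.6659
  y_3 = 0.0 - 0.1*0.0 = 0.0
Step 4: grad_x = 2*8*0.6659 = 10.6542, grad_y = 2*5*0.0 = 0.0
  x_4 = 0.6659 - 0.1*10.6542 = -0.3995
  y_4 = 0.0 - 0.1*0.0 = 0.0
Step 5: grad_x = 2*8*-0.3995 = -6.3925, grad_y = 2*5*0.0 = 0.0
  x_5 = -0.3995 - 0.1*-6.3925 = 0.2397
  y_5 = 0.0 - 0.1*0.0 = 0.0
f(0.2397, 0.0) = 8*0.2397^2 + 5*0.0^2 = 0.4597


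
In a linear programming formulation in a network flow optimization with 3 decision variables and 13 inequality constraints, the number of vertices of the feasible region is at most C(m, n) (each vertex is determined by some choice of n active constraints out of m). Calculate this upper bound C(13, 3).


Each vertex corresponds to some choice of n active constraints out of m, so the number of vertices is at most C(m, n) = m! / (n!(m-n)!).
m = 13, n = 3
Numerator: 13 * 12 * 11
Denominator: 3! = 6
C(13, 3) = 286


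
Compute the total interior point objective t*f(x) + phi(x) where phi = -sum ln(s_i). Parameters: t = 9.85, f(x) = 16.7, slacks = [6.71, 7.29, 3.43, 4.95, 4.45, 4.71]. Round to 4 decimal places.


Step 1: Compute log-barrier.
ln values: [1.9036, 1.9865, 1.2326, 1.5994, 1.4929, 1.5497]
phi = -(1.9036 + 1.9865 + 1.2326 + 1.5994 + 1.4929 + 1.5497) = -9.7646
Step 2: Compute augmented objective.
t*f(x) = 9.85*16.7 = 164.495
Total = 164.495 - 9.7646 = 154.7304


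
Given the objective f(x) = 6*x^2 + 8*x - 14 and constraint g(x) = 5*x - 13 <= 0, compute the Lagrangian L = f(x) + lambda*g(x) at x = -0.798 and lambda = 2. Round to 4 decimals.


Step 1: Evaluate f(x).
f(-0.798) = 6*(-0.798)^2 + 8*(-0.798) - 14 = -16.5632
Step 2: Evaluate g(x).
g(-0.798) = 5*-0.798 - 13 = -16.99
Step 3: Compute Lagrangian.
L = -16.5632 + 2*-16.99 = -50.5432


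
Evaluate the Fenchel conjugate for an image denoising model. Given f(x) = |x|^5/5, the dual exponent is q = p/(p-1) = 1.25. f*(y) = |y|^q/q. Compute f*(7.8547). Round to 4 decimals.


The conjugate exponent q satisfies 1/p + 1/q = 1.
p = 5, so q = 5/(5 - 1) = 1.25
|y|^q = 7.8547^1.25 = 13.1496
f*(7.8547) = 13.1496 / 1.25 = 10.5197


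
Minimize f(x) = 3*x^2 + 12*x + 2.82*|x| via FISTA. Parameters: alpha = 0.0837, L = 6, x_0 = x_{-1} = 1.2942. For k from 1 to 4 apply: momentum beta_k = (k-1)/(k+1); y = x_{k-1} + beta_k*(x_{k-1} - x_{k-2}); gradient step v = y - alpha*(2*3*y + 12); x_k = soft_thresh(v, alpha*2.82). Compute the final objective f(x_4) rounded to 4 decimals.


FISTA on f(x) = 3*x^2 + 12*x + 2.82*|x|
L = 6, alpha = 0.0837
Iteration 1: beta = 0.0, y = 1.2942 + 0.0*(1.2942 - 1.2942) = 1.2942
  grad(y) = 19.7652, v = y - alpha*grad = -0.3601
  prox(v) = soft_thresh(-0.3601, 0.236) = -0.1241
Iteration 2: beta = 0.3333, y = -0.1241 + 0.3333*(-0.1241 - 1.2942) = -0.5969
  grad(y) = 8.4187, v = y - alpha*grad = -1.3015
  prox(v) = soft_thresh(-1.3015, 0.236) = -1.0655
Iteration 3: beta = 0.5, y = -1.0655 + 0.5*(-1.0655 + 0.1241) = -1.5362
  grad(y) = 2.7829, v = y - alpha*grad = -1.7691
  prox(v) = soft_thresh(-1.7691, 0.236) = -1.5331
Iteration 4: beta = 0.6, y = -1.5331 + 0.6*(-1.5331 + 1.0655) = -1.8136
  grad(y) = 1.1182, v = y - alpha*grad = -1.9072
  prox(v) = soft_thresh(-1.9072, 0.236) = -1.6712
f(x_4) = 3*(-1.6712)^2 + 12*(-1.6712) + 2.82*|-1.6712| = -6.9629


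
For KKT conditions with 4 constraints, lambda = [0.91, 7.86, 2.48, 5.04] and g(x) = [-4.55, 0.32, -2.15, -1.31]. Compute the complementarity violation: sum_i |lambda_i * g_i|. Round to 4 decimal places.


KKT complementary slackness check:
lambda_1 * g_1 = 0.91 * -4.55 = -4.1405
lambda_2 * g_2 = 7.86 * 0.32 = 2.5152
lambda_3 * g_3 = 2.48 * -2.15 = -5.332
lambda_4 * g_4 = 5.04 * -1.31 = -6.6024
Total violation = 4.1405 + 2.5152 + 5.332 + 6.6024 = 18.5901


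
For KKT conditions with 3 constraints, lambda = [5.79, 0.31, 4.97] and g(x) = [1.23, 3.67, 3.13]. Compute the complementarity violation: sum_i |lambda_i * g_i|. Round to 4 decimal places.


KKT complementary slackness check:
lambda_1 * g_1 = 5.79 * 1.23 = 7.1217
lambda_2 * g_2 = 0.31 * 3.67 = 1.1377
lambda_3 * g_3 = 4.97 * 3.13 = 15.5561
Total violation = 7.1217 + 1.1377 + 15.5561 = 23.8155


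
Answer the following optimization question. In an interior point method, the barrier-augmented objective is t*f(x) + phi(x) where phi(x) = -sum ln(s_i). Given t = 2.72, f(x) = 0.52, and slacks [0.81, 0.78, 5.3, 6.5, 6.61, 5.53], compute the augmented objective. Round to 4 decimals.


Step 1: Compute log-barrier.
ln values: [-0.2107, -0.2485, 1.6677, 1.8718, 1.8886, 1.7102]
phi = -(-0.2107 - 0.2485 + 1.6677 + 1.8718 + 1.8886 + 1.7102) = -6.6791
Step 2: Compute augmented objective.
t*f(x) = 2.72*0.52 = 1.4144
Total = 1.4144 - 6.6791 = -5.2647


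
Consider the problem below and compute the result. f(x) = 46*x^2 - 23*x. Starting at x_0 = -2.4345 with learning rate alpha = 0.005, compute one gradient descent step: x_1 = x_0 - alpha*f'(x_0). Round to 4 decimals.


We compute the gradient at x_0 and apply the update.
f'(x) = 92*x - 23
f'(-2.4345) = 92*-2.4345 - 23 = -246.974
x_1 = -2.4345 - 0.005*-246.974 = -1.1996


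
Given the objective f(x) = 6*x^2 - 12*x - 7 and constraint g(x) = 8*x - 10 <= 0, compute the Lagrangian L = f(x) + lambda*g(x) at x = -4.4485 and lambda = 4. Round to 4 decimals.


Step 1: Evaluate f(x).
f(-4.4485) = 6*(-4.4485)^2 - 12*(-4.4485) - 7 = 165.1169
Step 2: Evaluate g(x).
g(-4.4485) = 8*-4.4485 - 10 = -45.588
Step 3: Compute Lagrangian.
L = 165.1169 + 4*-45.588 = -17.2351


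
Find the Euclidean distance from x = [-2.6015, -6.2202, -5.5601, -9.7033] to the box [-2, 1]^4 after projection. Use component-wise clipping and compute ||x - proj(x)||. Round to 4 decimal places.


Project each component onto [-2, 1].
clip(-2.6015) = -2.0, clip(-6.2202) = -2.0, clip(-5.5601) = -2.0, clip(-9.7033) = -2.0
Projection = [-2.0, -2.0, -2.0, -2.0]
Squared diffs: [0.3618, 17.8101, 12.6743, 59.3408]
Distance = sqrt(90.187) = 9.4967


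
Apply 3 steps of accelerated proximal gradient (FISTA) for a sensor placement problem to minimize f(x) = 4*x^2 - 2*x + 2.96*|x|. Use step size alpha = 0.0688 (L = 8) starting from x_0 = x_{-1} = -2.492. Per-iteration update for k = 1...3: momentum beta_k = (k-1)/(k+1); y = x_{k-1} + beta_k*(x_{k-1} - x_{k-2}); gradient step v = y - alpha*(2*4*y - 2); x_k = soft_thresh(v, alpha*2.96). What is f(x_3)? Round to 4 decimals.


FISTA on f(x) = 4*x^2 - 2*x + 2.96*|x|
L = 8, alpha = 0.0688
Iteration 1: beta = 0.0, y = -2.492 + 0.0*(-2.492 + 2.492) = -2.492
  grad(y) = -21.936, v = y - alpha*grad = -0.9828
  prox(v) = soft_thresh(-0.9828, 0.2036) = -0.7792
Iteration 2: beta = 0.3333, y = -0.7792 + 0.3333*(-0.7792 + 2.492) = -0.2082
  grad(y) = -3.6657, v = y - alpha*grad = 0.044
  prox(v) = soft_thresh(0.044, 0.2036) = 0.0
Iteration 3: beta = 0.5, y = 0.0 + 0.5*(0.0 + 0.7792) = 0.3896
  grad(y) = 1.1166, v = y - alpha*grad = 0.3128
  prox(v) = soft_thresh(0.3128, 0.2036) = 0.1091
f(x_3) = 4*0.1091^2 - 2*0.1091 + 2.96*|0.1091| = 0.1524


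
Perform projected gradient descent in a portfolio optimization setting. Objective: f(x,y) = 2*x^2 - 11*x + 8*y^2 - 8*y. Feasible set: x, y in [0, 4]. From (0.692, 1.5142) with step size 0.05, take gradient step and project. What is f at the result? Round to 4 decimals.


Step 1: Compute gradient at (0.692, 1.5142).
grad_x = 2*2*0.692 - 11 = -8.232
grad_y = 2*8*1.5142 - 8 = 16.2272
Step 2: Gradient step.
x_raw = 0.692 - 0.05*-8.232 = 1.1036
y_raw = 1.5142 - 0.05*16.2272 = 0.7028
Step 3: Project onto [0, 4].
x_proj = clip(1.1036) = 1.1036
y_proj = clip(0.7028) = 0.7028
Step 4: Evaluate f.
f(1.1036, 0.7028) = -11.3746


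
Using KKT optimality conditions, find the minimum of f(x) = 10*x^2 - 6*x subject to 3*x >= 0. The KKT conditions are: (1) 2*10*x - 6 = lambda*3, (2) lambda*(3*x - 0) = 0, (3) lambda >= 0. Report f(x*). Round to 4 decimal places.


Step 1: Try lambda = 0 (constraint inactive).
Stationarity: 2*10*x - 6 = 0
x* = 6/(2*10) = 0.3
Check constraint: 3*0.3 = 0.9 >= 0 -- satisfied.
Step 2: Compute optimal value.
f(x*) = 10*0.3^2 - 6*0.3 = -0.9


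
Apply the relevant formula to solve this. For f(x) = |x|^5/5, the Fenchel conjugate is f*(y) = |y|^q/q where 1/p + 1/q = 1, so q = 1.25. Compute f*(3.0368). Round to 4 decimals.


The conjugate exponent q satisfies 1/p + 1/q = 1.
p = 5, so q = 5/(5 - 1) = 1.25
|y|^q = 3.0368^1.25 = 4.0089
f*(3.0368) = 4.0089 / 1.25 = 3.2071


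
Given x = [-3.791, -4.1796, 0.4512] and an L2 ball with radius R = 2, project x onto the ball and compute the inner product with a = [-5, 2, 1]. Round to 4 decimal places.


Step 1: Compute ||x|| (intermediates to 6 decimals).
||x|| = sqrt((-3.791)^2 + (-4.1796)^2 + 0.4512^2) = 5.66077
Step 2: Project.
Since ||x|| > R, scale = R/||x|| = 2/5.66077 = 0.353309, proj(x) = scale * x
proj(x) = [-1.339394, -1.47669, 0.159413]
Step 3: Dot product.
a^T * proj(x) = -5*(-1.339394) + 2*(-1.47669) + 1*0.159413 = 3.903


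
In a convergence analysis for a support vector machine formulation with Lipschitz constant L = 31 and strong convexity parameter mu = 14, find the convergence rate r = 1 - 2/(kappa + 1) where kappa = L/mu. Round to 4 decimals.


Step 1: Compute the condition number.
kappa = L/mu = 31/14 = 2.2143
Step 2: Compute the convergence rate.
r = 1 - 2/(kappa + 1) = 1 - 2*mu/(L + mu) = (L - mu)/(L + mu) = 17/45 = 0.3778


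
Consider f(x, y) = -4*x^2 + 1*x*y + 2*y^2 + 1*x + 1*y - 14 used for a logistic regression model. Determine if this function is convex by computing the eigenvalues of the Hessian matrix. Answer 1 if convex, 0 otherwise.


The Hessian of f(x,y) = -4*x^2 + 1*x*y + 2*y^2 + 1*x + 1*y - 14 is:
H = [[-8, 1], [1, 4]]
Trace = -8 + 4 = -4
Determinant = -8*4 - (1)^2 = -33
Discriminant = (-4)^2 - 4*-33 = 148.0
Eigenvalues: lambda_1 = -8.0828, lambda_2 = 4.0828
The function is not convex.

0


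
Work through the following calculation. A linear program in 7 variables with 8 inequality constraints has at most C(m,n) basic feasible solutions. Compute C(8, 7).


Each vertex corresponds to some choice of n active constraints out of m, so the number of vertices is at most C(m, n) = m! / (n!(m-n)!).
m = 8, n = 7
Numerator: 8 * 7 * 6 * 5 * 4 * 3 * 2
Denominator: 7! = 5040
C(8, 7) = 8


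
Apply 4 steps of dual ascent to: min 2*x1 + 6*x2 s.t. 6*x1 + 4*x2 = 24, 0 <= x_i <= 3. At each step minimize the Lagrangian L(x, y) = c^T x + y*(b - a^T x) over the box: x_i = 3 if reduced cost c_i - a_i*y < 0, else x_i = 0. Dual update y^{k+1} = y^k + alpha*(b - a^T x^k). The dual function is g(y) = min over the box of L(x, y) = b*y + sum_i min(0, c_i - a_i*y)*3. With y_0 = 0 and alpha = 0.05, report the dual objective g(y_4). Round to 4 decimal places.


Dual ascent for LP: min 2*x1 + 6*x2, 6*x1 + 4*x2 = 24, 0 <= x_i <= 3
Step 1: y^k = 0.0, reduced costs: (2.0, 6.0)
  x^k = (0.0, 0.0), subgradient = b - a^T x = 24.0
  y^{k+1} = 0.0 + 0.05*24.0 = 1.2
Step 2: y^k = 1.2, reduced costs: (-5.2, 1.2)
  x^k = (3.0, 0.0), subgradient = b - a^T x = 6.0
  y^{k+1} = 1.2 + 0.05*6.0 = 1.5
Step 3: y^k = 1.5, reduced costs: (-7.0, 0.0)
  x^k = (3.0, 0.0), subgradient = b - a^T x = 6.0
  y^{k+1} = 1.5 + 0.05*6.0 = 1.8
Step 4: y^k = 1.8, reduced costs: (-8.8, -1.2)
  x^k = (3.0, 3.0), subgradient = b - a^T x = -6.0
  y^{k+1} = 1.8 + 0.05*-6.0 = 1.5
Dual objective at y_4 = 1.5: reduced costs (-7.0, 0.0), box minimizer x = (3.0, 0.0)
g(y_4) = b*y + (c1 - a1*y)*x1 + (c2 - a2*y)*x2 = 24*1.5 + (-7.0)*3.0 + 0.0*0.0 = 36.0 - 21.0 + 0.0 = 15.0


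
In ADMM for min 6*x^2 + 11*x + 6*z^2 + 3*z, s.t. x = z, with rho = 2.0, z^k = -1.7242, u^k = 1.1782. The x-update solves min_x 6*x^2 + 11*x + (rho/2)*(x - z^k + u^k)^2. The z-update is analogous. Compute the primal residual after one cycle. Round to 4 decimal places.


ADMM iteration with rho = 2.0, z^k = -1.7242, u^k = 1.1782
Step 1: x-update.
Minimize 6*x^2 + 11*x + (2.0/2)*(x + 1.7242 + 1.1782)^2
FOC: (2*6 + 2.0)*x = -11 + 2.0*(-1.7242 - 1.1782)
x^{k+1} = -1.2003
Step 2: z-update.
Minimize 6*z^2 + 3*z + (2.0/2)*(-1.2003 - z + 1.1782)^2
FOC: (2*6 + 2.0)*z = -3 + 2.0*(-1.2003 + 1.1782)
z^{k+1} = -0.2174
Step 3: u-update.
u^{k+1} = 1.1782 - 1.2003 + 0.2174 = 0.1953
Step 4: Primal residual = |-1.2003 + 0.2174| = 0.9829


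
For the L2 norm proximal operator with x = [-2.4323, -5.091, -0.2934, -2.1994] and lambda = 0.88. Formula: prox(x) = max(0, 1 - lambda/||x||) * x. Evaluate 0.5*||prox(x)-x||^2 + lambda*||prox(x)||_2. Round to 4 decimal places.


Step 1: Compute ||x||.
||x|| = 6.0628
Step 2: Compute scaling factor.
scale = max(0, 1 - 0.88/6.0628) = 0.8549
Step 3: prox(x) = [-2.0793, -4.3521, -0.2508, -1.8802]
||prox(x)|| = 5.1828
Step 4: Proximal objective.
0.5*||prox-x||^2 = 0.3872
lambda*||prox|| = 4.5609
Total = 4.9481


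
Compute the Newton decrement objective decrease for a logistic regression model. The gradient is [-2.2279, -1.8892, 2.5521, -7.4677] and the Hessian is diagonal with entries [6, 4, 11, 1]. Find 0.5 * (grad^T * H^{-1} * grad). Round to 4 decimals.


Step 1: H is diagonal, so H^(-1) * g = [-0.3713, -0.4723, 0.232, -7.4677].
Step 2: g^T H^(-1) g = sum_i g_i^2 / H_ii
  = (-2.2279)^2/6 + (-1.8892)^2/4 + (2.5521)^2/11 + (-7.4677)^2/1
  = 0.8273 + 0.8923 + 0.5921 + 55.7665 = 58.0782
Step 3: Objective decrease = 0.5 * g^T H^(-1) g = 29.0391


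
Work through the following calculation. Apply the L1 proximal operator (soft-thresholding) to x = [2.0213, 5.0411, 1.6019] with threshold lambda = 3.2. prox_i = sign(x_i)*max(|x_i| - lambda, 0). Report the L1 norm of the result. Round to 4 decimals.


Soft-thresholding with lambda = 3.2:
prox(2.0213) = sign(2.0213)*max(|2.0213| - 3.2, 0) = 0.0
prox(5.0411) = sign(5.0411)*max(|5.0411| - 3.2, 0) = 1.8411
prox(1.6019) = sign(1.6019)*max(|1.6019| - 3.2, 0) = 0.0
prox(x) = [0.0, 1.8411, 0.0]
||prox(x)||_1 = 0.0 + 1.8411 + 0.0 = 1.8411


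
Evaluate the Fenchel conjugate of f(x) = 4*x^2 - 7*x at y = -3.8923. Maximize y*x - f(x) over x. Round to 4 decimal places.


f*(y) = sup_x {y*x - a*x^2 - b*x} = sup_x {(y-b)*x - a*x^2}
FOC: (y - b) - 2a*x = 0 => x* = (y - b)/(2a)
x* = (-3.8923 + 7)/(2*4) = 0.3885
f*(-3.8923) = (y-b)^2/(4a) = (-3.8923 + 7)^2/(4*4)
= 9.6578/16 = 0.6036


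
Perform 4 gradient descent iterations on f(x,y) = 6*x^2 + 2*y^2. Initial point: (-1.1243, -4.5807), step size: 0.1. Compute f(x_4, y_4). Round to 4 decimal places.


Gradient descent on f(x,y) = 6*x^2 + 2*y^2.
Starting point: (-1.1243, -4.5807), alpha = 0.1
Step 1: grad_x = 2*6*-1.1243 = -13.4916, grad_y = 2*2*-4.5807 = -18.3228
  x_1 = -1.1243 - 0.1*-13.4916 = 0.2249
  y_1 = -4.5807 - 0.1*-18.3228 = -2.7484
Step 2: grad_x = 2*6*0.2249 = 2.6983, grad_y = 2*2*-2.7484 = -10.9937
  x_2 = 0.2249 - 0.1*2.6983 = -0.045
  y_2 = -2.7484 - 0.1*-10.9937 = -1.6491
Step 3: grad_x = 2*6*-0.045 = -0.5397, grad_y = 2*2*-1.6491 = -6.5962
  x_3 = -0.045 - 0.1*-0.5397 = 0.009
  y_3 = -1.6491 - 0.1*-6.5962 = -0.9894
Step 4: grad_x = 2*6*0.009 = 0.1079, grad_y = 2*2*-0.9894 = -3.9577
  x_4 = 0.009 - 0.1*0.1079 = -0.0018
  y_4 = -0.9894 - 0.1*-3.9577 = -0.5937
f(-0.0018, -0.5937) = 6*(-0.0018)^2 + 2*(-0.5937)^2 = 0.7049


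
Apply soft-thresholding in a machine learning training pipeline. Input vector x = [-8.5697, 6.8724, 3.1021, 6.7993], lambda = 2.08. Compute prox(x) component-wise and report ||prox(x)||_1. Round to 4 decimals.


Soft-thresholding with lambda = 2.08:
prox(-8.5697) = sign(-8.5697)*max(|-8.5697| - 2.08, 0) = -6.4897
prox(6.8724) = sign(6.8724)*max(|6.8724| - 2.08, 0) = 4.7924
prox(3.1021) = sign(3.1021)*max(|3.1021| - 2.08, 0) = 1.0221
prox(6.7993) = sign(6.7993)*max(|6.7993| - 2.08, 0) = 4.7193
prox(x) = [-6.4897, 4.7924, 1.0221, 4.7193]
||prox(x)||_1 = 6.4897 + 4.7924 + 1.0221 + 4.7193 = 17.0235


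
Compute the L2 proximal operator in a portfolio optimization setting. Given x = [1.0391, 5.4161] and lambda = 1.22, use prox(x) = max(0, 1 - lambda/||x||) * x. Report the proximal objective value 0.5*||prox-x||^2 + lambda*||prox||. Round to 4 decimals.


Step 1: Compute ||x||.
||x|| = 5.5149
Step 2: Compute scaling factor.
scale = max(0, 1 - 1.22/5.5149) = 0.7788
Step 3: prox(x) = [0.8092, 4.218]
||prox(x)|| = 4.2949
Step 4: Proximal objective.
0.5*||prox-x||^2 = 0.7442
lambda*||prox|| = 5.2398
Total = 5.9839


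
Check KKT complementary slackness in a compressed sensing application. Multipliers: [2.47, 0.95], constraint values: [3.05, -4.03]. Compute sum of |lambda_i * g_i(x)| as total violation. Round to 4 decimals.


KKT complementary slackness check:
lambda_1 * g_1 = 2.47 * 3.05 = 7.5335
lambda_2 * g_2 = 0.95 * -4.03 = -3.8285
Total violation = 7.5335 + 3.8285 = 11.362


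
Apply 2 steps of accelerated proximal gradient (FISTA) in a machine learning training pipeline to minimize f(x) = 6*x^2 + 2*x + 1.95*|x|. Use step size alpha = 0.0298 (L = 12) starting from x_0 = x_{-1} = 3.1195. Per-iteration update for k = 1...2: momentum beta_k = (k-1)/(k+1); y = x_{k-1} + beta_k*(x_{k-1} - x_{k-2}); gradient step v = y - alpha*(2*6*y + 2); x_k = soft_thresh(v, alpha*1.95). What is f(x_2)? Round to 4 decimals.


FISTA on f(x) = 6*x^2 + 2*x + 1.95*|x|
L = 12, alpha = 0.0298
Iteration 1: beta = 0.0, y = 3.1195 + 0.0*(3.1195 - 3.1195) = 3.1195
  grad(y) = 39.434, v = y - alpha*grad = 1.9444
  prox(v) = soft_thresh(1.9444, 0.0581) = 1.8863
Iteration 2: beta = 0.3333, y = 1.8863 + 0.3333*(1.8863 - 3.1195) = 1.4752
  grad(y) = 19.7021, v = y - alpha*grad = 0.8881
  prox(v) = soft_thresh(0.8881, 0.0581) = 0.8299
f(x_2) = 6*0.8299^2 + 2*0.8299 + 1.95*|0.8299| = 7.4111


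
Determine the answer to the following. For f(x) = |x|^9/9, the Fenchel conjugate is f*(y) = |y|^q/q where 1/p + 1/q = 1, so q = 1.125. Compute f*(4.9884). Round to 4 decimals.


The conjugate exponent q satisfies 1/p + 1/q = 1.
p = 9, so q = 9/(9 - 1) = 1.125
|y|^q = 4.9884^1.125 = 6.0983
f*(4.9884) = 6.0983 / 1.125 = 5.4207


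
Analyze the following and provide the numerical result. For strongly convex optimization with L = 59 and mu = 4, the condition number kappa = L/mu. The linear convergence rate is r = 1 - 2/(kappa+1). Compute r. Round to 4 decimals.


Step 1: Compute the condition number.
kappa = L/mu = 59/4 = 14.75
Step 2: Compute the convergence rate.
r = 1 - 2/(kappa + 1) = 1 - 2*mu/(L + mu) = (L - mu)/(L + mu) = 55/63 = 0.873


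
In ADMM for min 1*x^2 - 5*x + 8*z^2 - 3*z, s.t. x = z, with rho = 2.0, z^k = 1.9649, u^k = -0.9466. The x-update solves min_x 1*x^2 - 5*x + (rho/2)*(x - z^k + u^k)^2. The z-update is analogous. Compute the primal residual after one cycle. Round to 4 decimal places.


ADMM iteration with rho = 2.0, z^k = 1.9649, u^k = -0.9466
Step 1: x-update.
Minimize 1*x^2 - 5*x + (2.0/2)*(x - 1.9649 - 0.9466)^2
FOC: (2*1 + 2.0)*x = 5 + 2.0*(1.9649 + 0.9466)
x^{k+1} = 2.7058
Step 2: z-update.
Minimize 8*z^2 - 3*z + (2.0/2)*(2.7058 - z - 0.9466)^2
FOC: (2*8 + 2.0)*z = 3 + 2.0*(2.7058 - 0.9466)
z^{k+1} = 0.3621
Step 3: u-update.
u^{k+1} = -0.9466 + 2.7058 - 0.3621 = 1.397
Step 4: Primal residual = |2.7058 - 0.3621| = 2.3436


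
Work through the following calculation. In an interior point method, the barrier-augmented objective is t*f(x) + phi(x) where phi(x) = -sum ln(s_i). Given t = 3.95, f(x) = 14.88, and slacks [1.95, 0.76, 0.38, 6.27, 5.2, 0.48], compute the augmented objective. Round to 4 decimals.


Step 1: Compute log-barrier.
ln values: [0.6678, -0.2744, -0.9676, 1.8358, 1.6487, -0.734]
phi = -(0.6678 - 0.2744 - 0.9676 + 1.8358 + 1.6487 - 0.734) = -2.1763
Step 2: Compute augmented objective.
t*f(x) = 3.95*14.88 = 58.776
Total = 58.776 - 2.1763 = 56.5997


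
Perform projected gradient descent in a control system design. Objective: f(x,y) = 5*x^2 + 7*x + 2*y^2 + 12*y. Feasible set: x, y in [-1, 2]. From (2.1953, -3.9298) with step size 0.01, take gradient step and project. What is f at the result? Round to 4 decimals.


Step 1: Compute gradient at (2.1953, -3.9298).
grad_x = 2*5*2.1953 + 7 = 28.953
grad_y = 2*2*-3.9298 + 12 = -3.7192
Step 2: Gradient step.
x_raw = 2.1953 - 0.01*28.953 = 1.9058
y_raw = -3.9298 - 0.01*-3.7192 = -3.8926
Step 3: Project onto [-1, 2].
x_proj = clip(1.9058) = 1.9058
y_proj = clip(-3.8926) = -1.0
Step 4: Evaluate f.
f(1.9058, -1.0) = 21.5002
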